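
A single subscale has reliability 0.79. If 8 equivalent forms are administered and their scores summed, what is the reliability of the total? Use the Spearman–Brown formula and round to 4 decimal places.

0.9678

ρ_k = kρ / (1 + (k−1)ρ) = 8·0.79 / (1 + 7·0.79) = 6.320 / 6.530 = 0.9678.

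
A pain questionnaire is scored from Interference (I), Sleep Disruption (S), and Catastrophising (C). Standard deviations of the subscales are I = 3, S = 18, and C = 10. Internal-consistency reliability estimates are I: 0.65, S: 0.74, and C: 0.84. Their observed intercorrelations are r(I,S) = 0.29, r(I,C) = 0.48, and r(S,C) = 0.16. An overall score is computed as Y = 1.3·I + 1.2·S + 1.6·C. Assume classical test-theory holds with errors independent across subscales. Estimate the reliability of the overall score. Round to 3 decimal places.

Var(Y) = 1.3²·3² + 1.2²·18² + 1.6²·10² + 2·[1.56·3·18·0.29 + 2.08·3·10·0.48 + 1.92·18·10·0.16] = 737.77 + 219.355 = 957.125.
Under uncorrelated errors the observed covariances equal the true-score covariances, so only the own-variance terms attenuate.
True-score variance = [1.3²·3²·0.65 + 1.2²·18²·0.74 + 1.6²·10²·0.84] + 219.355 = 570.181 + 219.355 = 789.536.
Reliability = 789.536 / 957.125 = 0.825.

0.825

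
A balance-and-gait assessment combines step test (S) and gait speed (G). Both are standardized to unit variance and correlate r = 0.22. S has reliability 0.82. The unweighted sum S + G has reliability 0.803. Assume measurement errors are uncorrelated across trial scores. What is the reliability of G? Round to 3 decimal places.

Var(S+G) = 2 + 2·0.22 = 2.440.
True-score variance = ρ_S + ρ_G + 2·0.22, so 0.803 = (0.82 + ρ_G + 0.44) / 2.440.
ρ_G = 0.803·2.440 − 0.82 − 0.44 = 0.699.

0.699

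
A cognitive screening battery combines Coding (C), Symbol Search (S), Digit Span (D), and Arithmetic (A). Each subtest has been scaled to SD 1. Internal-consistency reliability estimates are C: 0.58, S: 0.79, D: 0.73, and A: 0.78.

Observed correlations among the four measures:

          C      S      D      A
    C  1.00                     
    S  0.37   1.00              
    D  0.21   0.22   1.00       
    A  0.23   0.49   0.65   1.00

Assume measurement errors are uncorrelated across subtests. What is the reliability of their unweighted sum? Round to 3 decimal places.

Var(C+S+D+A) = 4 + 2·[0.37 + 0.21 + 0.23 + 0.22 + 0.49 + 0.65] = 4 + 4.34 = 8.34.
Under uncorrelated errors the observed covariances equal the true-score covariances, so only the own-variance terms attenuate.
True-score variance = [0.58 + 0.79 + 0.73 + 0.78] + 4.34 = 2.88 + 4.34 = 7.22.
Reliability = 7.22 / 8.34 = 0.866.

0.866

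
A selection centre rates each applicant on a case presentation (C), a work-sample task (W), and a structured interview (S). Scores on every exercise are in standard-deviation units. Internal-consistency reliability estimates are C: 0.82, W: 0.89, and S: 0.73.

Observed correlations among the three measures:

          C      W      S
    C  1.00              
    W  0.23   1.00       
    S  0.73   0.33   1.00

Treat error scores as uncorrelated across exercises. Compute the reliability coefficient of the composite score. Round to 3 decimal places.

Var(C+W+S) = 3 + 2·[0.23 + 0.73 + 0.33] = 3 + 2.58 = 5.58.
Because errors are independent across components, Cov(Tᵢ,Tⱼ) = Cov(Xᵢ,Xⱼ); the off-diagonal part of the true-score variance is the same as above.
True-score variance = [0.82 + 0.89 + 0.73] + 2.58 = 2.44 + 2.58 = 5.02.
Reliability = 5.02 / 5.58 = 0.900.

0.900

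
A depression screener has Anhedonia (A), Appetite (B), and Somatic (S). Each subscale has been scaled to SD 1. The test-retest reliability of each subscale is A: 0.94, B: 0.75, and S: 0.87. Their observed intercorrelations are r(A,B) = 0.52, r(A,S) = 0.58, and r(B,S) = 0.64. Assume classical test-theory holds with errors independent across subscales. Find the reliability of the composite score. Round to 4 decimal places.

Var(A+B+S) = 3 + 2·[0.52 + 0.58 + 0.64] = 3 + 3.48 = 6.48.
With uncorrelated errors the cross-covariances are all true-score covariance, so they carry over unchanged; only the diagonal terms shrink to ρᵢσᵢ².
True-score variance = [0.94 + 0.75 + 0.87] + 3.48 = 2.56 + 3.48 = 6.04.
Reliability = 6.04 / 6.48 = 0.9321.

0.9321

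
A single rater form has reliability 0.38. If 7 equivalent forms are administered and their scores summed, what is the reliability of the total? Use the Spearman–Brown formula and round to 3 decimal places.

ρ_k = kρ / (1 + (k−1)ρ) = 7·0.38 / (1 + 6·0.38) = 2.660 / 3.280 = 0.811.

0.811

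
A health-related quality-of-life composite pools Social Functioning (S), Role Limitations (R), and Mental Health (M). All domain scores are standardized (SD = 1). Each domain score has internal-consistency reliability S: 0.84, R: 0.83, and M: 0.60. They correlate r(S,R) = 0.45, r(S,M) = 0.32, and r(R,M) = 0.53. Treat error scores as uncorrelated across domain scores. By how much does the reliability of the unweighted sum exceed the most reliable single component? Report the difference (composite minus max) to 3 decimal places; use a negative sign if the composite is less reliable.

0.030

Var(sum) = 3 + 2.6 = 5.6; true-score variance = 2.27 + 2.6 = 4.87; composite reliability = 0.8696.
Max component reliability = 0.8400.
Difference = 0.8696 − 0.8400 = 0.030.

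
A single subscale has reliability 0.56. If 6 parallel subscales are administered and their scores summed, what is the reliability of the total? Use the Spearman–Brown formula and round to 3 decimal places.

ρ_k = kρ / (1 + (k−1)ρ) = 6·0.56 / (1 + 5·0.56) = 3.360 / 3.800 = 0.884.

0.884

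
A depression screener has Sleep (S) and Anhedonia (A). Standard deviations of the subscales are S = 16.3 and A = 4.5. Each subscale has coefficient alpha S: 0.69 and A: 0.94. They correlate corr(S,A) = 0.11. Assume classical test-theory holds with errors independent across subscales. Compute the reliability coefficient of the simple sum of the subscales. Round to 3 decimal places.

Var(S+A) = 16.3² + 4.5² + 2·[16.3·4.5·0.11] = 285.94 + 16.137 = 302.077.
With uncorrelated errors the cross-covariances are all true-score covariance, so they carry over unchanged; only the diagonal terms shrink to ρᵢσᵢ².
True-score variance = [16.3²·0.69 + 4.5²·0.94] + 16.137 = 202.361 + 16.137 = 218.498.
Reliability = 218.498 / 302.077 = 0.723.

0.723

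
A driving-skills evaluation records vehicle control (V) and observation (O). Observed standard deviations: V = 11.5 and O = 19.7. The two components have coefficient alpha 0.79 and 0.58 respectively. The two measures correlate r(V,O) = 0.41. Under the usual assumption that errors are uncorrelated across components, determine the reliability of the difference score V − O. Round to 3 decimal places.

Var(V−O) = 11.5² + 19.7² − 2·11.5·19.7·0.41 = 520.34 − 185.771 = 334.569.
Under uncorrelated errors the observed covariances equal the true-score covariances, so only the own-variance terms attenuate.
True-score variance = [11.5²·0.79 + 19.7²·0.58] − 185.771 = 329.57 − 185.771 = 143.799.
Reliability = 143.799 / 334.569 = 0.430.

0.430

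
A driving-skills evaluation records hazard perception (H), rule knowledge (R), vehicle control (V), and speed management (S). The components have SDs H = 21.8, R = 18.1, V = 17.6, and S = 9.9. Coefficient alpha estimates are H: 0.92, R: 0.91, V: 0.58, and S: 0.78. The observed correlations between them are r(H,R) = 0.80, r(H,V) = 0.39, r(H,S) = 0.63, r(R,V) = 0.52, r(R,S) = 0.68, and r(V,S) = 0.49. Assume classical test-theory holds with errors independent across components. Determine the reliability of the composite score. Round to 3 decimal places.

Var(H+R+V+S) = 21.8² + 18.1² + 17.6² + 9.9² + 2·[21.8·18.1·0.80 + 21.8·17.6·0.39 + 21.8·9.9·0.63 + 18.1·17.6·0.52 + 18.1·9.9·0.68 + 17.6·9.9·0.49] = 1210.62 + 1948.29 = 3158.91.
Because errors are independent across components, Cov(Tᵢ,Tⱼ) = Cov(Xᵢ,Xⱼ); the off-diagonal part of the true-score variance is the same as above.
True-score variance = [21.8²·0.92 + 18.1²·0.91 + 17.6²·0.58 + 9.9²·0.78] + 1948.29 = 991.455 + 1948.29 = 2939.74.
Reliability = 2939.74 / 3158.91 = 0.931.

0.931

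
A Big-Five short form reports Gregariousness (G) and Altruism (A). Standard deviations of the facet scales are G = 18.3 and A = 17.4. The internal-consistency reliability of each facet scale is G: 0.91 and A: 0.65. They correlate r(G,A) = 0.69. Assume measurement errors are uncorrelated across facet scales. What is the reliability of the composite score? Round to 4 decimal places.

0.8736

Var(G+A) = 18.3² + 17.4² + 2·[18.3·17.4·0.69] = 637.65 + 439.42 = 1077.07.
Because errors are independent across components, Cov(Tᵢ,Tⱼ) = Cov(Xᵢ,Xⱼ); the off-diagonal part of the true-score variance is the same as above.
True-score variance = [18.3²·0.91 + 17.4²·0.65] + 439.42 = 501.544 + 439.42 = 940.963.
Reliability = 940.963 / 1077.07 = 0.8736.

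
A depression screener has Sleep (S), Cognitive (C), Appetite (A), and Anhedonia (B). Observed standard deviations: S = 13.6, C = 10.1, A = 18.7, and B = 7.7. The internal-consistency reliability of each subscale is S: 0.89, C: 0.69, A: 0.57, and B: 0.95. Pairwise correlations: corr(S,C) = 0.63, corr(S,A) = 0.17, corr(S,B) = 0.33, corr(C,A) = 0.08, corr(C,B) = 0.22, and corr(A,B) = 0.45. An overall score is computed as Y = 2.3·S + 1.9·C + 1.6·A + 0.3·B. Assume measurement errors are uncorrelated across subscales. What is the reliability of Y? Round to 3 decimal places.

0.829

Var(Y) = 2.3²·13.6² + 1.9²·10.1² + 1.6²·18.7² + 0.3²·7.7² + 2·[4.37·13.6·10.1·0.63 + 3.68·13.6·18.7·0.17 + 0.69·13.6·7.7·0.33 + 3.04·10.1·18.7·0.08 + 0.57·10.1·7.7·0.22 + 0.48·18.7·7.7·0.45] = 2247.24 + 1295.8 = 3543.04.
Under uncorrelated errors the observed covariances equal the true-score covariances, so only the own-variance terms attenuate.
True-score variance = [2.3²·13.6²·0.89 + 1.9²·10.1²·0.69 + 1.6²·18.7²·0.57 + 0.3²·7.7²·0.95] + 1295.8 = 1640.24 + 1295.8 = 2936.04.
Reliability = 2936.04 / 3543.04 = 0.829.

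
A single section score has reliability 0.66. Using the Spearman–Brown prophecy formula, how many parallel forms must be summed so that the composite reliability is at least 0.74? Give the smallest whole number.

2

k ≥ ρ*(1−ρ₁)/(ρ₁(1−ρ*)) = 0.74·0.34 / (0.66·0.26) = 1.466.
Smallest integer k = 2.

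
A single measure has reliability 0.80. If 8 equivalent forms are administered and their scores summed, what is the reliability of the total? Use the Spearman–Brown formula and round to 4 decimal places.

0.9697

ρ_k = kρ / (1 + (k−1)ρ) = 8·0.80 / (1 + 7·0.80) = 6.400 / 6.600 = 0.9697.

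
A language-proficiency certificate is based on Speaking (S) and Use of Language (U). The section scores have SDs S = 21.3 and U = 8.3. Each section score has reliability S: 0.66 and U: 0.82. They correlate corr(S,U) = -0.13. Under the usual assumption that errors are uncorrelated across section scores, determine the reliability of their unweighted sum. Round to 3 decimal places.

Var(S+U) = 21.3² + 8.3² + 2·[21.3·8.3·(-0.13)] = 522.58 − 45.9654 = 476.615.
Because errors are independent across components, Cov(Tᵢ,Tⱼ) = Cov(Xᵢ,Xⱼ); the off-diagonal part of the true-score variance is the same as above.
True-score variance = [21.3²·0.66 + 8.3²·0.82] − 45.9654 = 355.925 − 45.9654 = 309.96.
Reliability = 309.96 / 476.615 = 0.650.

0.650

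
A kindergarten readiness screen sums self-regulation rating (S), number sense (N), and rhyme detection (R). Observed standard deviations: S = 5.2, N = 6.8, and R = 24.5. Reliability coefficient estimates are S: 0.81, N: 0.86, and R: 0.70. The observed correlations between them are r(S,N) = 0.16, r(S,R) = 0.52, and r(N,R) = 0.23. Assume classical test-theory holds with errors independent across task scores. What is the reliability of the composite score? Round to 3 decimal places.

Var(S+N+R) = 5.2² + 6.8² + 24.5² + 2·[5.2·6.8·0.16 + 5.2·24.5·0.52 + 6.8·24.5·0.23] = 673.53 + 220.447 = 893.977.
Because errors are independent across components, Cov(Tᵢ,Tⱼ) = Cov(Xᵢ,Xⱼ); the off-diagonal part of the true-score variance is the same as above.
True-score variance = [5.2²·0.81 + 6.8²·0.86 + 24.5²·0.70] + 220.447 = 481.844 + 220.447 = 702.291.
Reliability = 702.291 / 893.977 = 0.786.

0.786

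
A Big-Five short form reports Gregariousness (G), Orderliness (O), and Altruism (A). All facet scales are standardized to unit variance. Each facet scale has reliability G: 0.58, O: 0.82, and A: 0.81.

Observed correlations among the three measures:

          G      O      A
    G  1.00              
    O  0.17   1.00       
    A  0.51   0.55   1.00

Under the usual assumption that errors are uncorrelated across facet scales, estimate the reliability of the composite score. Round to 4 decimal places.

0.8553

Var(G+O+A) = 3 + 2·[0.17 + 0.51 + 0.55] = 3 + 2.46 = 5.46.
With uncorrelated errors the cross-covariances are all true-score covariance, so they carry over unchanged; only the diagonal terms shrink to ρᵢσᵢ².
True-score variance = [0.58 + 0.82 + 0.81] + 2.46 = 2.21 + 2.46 = 4.67.
Reliability = 4.67 / 5.46 = 0.8553.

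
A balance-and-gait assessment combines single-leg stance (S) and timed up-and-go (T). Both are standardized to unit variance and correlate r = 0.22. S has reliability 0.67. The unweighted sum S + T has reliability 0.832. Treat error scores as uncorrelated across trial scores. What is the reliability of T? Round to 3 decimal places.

Var(S+T) = 2 + 2·0.22 = 2.440.
True-score variance = ρ_S + ρ_T + 2·0.22, so 0.832 = (0.67 + ρ_T + 0.44) / 2.440.
ρ_T = 0.832·2.440 − 0.67 − 0.44 = 0.920.

0.920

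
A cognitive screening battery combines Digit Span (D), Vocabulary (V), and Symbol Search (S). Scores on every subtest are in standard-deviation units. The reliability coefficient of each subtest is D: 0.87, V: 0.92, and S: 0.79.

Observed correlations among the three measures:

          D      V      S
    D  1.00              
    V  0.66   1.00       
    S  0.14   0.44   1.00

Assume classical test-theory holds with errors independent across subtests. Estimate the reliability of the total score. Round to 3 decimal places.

0.923

Var(D+V+S) = 3 + 2·[0.66 + 0.14 + 0.44] = 3 + 2.48 = 5.48.
Because errors are independent across components, Cov(Tᵢ,Tⱼ) = Cov(Xᵢ,Xⱼ); the off-diagonal part of the true-score variance is the same as above.
True-score variance = [0.87 + 0.92 + 0.79] + 2.48 = 2.58 + 2.48 = 5.06.
Reliability = 5.06 / 5.48 = 0.923.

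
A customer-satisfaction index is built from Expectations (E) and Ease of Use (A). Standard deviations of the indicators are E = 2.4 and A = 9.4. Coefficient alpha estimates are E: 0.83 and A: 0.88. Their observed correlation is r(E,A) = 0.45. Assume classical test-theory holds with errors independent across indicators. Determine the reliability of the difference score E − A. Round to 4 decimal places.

Var(E−A) = 2.4² + 9.4² − 2·2.4·9.4·0.45 = 94.12 − 20.304 = 73.816.
With uncorrelated errors the cross-covariances are all true-score covariance, so they carry over unchanged; only the diagonal terms shrink to ρᵢσᵢ².
True-score variance = [2.4²·0.83 + 9.4²·0.88] − 20.304 = 82.5376 − 20.304 = 62.2336.
Reliability = 62.2336 / 73.816 = 0.8431.

0.8431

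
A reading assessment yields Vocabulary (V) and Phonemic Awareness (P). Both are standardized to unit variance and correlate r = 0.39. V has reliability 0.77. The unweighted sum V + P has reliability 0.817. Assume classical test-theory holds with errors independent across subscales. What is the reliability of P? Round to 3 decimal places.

Var(V+P) = 2 + 2·0.39 = 2.780.
True-score variance = ρ_V + ρ_P + 2·0.39, so 0.817 = (0.77 + ρ_P + 0.78) / 2.780.
ρ_P = 0.817·2.780 − 0.77 − 0.78 = 0.721.

0.721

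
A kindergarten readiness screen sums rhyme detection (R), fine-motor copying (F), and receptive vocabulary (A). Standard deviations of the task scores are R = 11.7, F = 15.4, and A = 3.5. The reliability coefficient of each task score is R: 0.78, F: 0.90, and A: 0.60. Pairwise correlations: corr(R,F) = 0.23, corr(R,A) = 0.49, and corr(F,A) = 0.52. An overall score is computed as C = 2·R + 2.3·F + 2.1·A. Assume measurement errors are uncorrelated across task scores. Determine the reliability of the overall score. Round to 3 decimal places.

0.900

Var(C) = 2²·11.7² + 2.3²·15.4² + 2.1²·3.5² + 2·[4.6·11.7·15.4·0.23 + 4.2·11.7·3.5·0.49 + 4.83·15.4·3.5·0.52] = 1856.16 + 820.562 = 2676.72.
With uncorrelated errors the cross-covariances are all true-score covariance, so they carry over unchanged; only the diagonal terms shrink to ρᵢσᵢ².
True-score variance = [2²·11.7²·0.78 + 2.3²·15.4²·0.90 + 2.1²·3.5²·0.60] + 820.562 = 1588.63 + 820.562 = 2409.19.
Reliability = 2409.19 / 2676.72 = 0.900.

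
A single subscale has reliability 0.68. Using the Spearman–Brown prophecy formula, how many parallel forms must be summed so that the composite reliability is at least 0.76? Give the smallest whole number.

k ≥ ρ*(1−ρ₁)/(ρ₁(1−ρ*)) = 0.76·0.32 / (0.68·0.24) = 1.490.
Smallest integer k = 2.

2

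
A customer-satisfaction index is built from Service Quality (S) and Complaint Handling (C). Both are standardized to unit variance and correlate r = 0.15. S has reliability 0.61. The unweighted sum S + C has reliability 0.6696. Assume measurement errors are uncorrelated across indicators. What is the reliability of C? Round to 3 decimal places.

0.630

Var(S+C) = 2 + 2·0.15 = 2.300.
True-score variance = ρ_S + ρ_C + 2·0.15, so 0.6696 = (0.61 + ρ_C + 0.30) / 2.300.
ρ_C = 0.6696·2.300 − 0.61 − 0.30 = 0.630.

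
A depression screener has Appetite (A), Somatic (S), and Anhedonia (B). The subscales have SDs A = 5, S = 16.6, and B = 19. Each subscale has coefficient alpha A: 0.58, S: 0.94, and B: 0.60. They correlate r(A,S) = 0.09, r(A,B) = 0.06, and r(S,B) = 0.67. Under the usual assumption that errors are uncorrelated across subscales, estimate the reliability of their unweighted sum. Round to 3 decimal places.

0.846

Var(A+S+B) = 5² + 16.6² + 19² + 2·[5·16.6·0.09 + 5·19·0.06 + 16.6·19·0.67] = 661.56 + 448.976 = 1110.54.
Under uncorrelated errors the observed covariances equal the true-score covariances, so only the own-variance terms attenuate.
True-score variance = [5²·0.58 + 16.6²·0.94 + 19²·0.60] + 448.976 = 490.126 + 448.976 = 939.102.
Reliability = 939.102 / 1110.54 = 0.846.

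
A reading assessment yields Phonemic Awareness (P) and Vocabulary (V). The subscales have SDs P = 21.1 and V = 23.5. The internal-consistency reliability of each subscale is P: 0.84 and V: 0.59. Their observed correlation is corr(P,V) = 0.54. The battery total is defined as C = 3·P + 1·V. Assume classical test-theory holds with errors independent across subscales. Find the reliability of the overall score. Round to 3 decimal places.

Var(C) = 3²·21.1² + 23.5² + 2·[3·21.1·23.5·0.54] = 4559.14 + 1606.55 = 6165.69.
Because errors are independent across components, Cov(Tᵢ,Tⱼ) = Cov(Xᵢ,Xⱼ); the off-diagonal part of the true-score variance is the same as above.
True-score variance = [3²·21.1²·0.84 + 23.5²·0.59] + 1606.55 = 3691.62 + 1606.55 = 5298.17.
Reliability = 5298.17 / 6165.69 = 0.859.

0.859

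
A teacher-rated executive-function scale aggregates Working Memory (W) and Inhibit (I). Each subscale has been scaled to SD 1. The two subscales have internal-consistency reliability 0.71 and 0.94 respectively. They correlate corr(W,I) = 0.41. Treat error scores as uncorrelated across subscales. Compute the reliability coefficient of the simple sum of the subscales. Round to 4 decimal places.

0.8759

Var(W+I) = 2 + 2·[0.41] = 2 + 0.82 = 2.82.
Under uncorrelated errors the observed covariances equal the true-score covariances, so only the own-variance terms attenuate.
True-score variance = [0.71 + 0.94] + 0.82 = 1.65 + 0.82 = 2.47.
Reliability = 2.47 / 2.82 = 0.8759.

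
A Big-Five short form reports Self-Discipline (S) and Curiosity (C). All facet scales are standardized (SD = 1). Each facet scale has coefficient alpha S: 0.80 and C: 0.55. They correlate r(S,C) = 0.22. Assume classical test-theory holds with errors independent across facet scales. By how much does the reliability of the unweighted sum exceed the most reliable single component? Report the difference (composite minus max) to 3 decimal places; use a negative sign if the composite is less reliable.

-0.066

Var(sum) = 2 + 0.44 = 2.44; true-score variance = 1.35 + 0.44 = 1.79; composite reliability = 0.7336.
Max component reliability = 0.8000.
Difference = 0.7336 − 0.8000 = -0.066.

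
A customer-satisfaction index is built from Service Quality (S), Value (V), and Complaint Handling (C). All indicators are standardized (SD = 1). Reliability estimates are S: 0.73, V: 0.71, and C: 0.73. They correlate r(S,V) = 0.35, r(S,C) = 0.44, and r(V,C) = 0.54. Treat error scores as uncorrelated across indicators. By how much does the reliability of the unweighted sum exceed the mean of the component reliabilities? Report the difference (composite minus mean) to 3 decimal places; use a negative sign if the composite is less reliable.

Var(sum) = 3 + 2.66 = 5.66; true-score variance = 2.17 + 2.66 = 4.83; composite reliability = 0.8534.
Mean component reliability = 0.7233.
Difference = 0.8534 − 0.7233 = 0.130.

0.130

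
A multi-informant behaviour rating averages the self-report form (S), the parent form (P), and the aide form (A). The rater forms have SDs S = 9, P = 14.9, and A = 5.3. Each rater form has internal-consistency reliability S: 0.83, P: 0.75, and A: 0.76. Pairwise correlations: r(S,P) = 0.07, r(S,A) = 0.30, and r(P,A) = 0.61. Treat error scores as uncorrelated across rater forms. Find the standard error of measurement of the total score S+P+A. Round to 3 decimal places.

Var(total) = 331.1 + 143.737 = 474.837.
True-score variance = 255.086 + 143.737 = 398.823, so reliability = 0.8399.
Error variance = 474.837 − 398.823 = 76.0141; SEM = √76.0141 = 8.719.

8.719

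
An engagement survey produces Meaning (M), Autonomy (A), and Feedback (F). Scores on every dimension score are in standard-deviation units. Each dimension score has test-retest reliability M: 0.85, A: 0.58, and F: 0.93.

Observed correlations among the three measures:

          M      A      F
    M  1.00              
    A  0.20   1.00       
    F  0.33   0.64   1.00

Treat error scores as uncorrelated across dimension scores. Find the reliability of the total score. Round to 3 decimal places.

Var(M+A+F) = 3 + 2·[0.20 + 0.33 + 0.64] = 3 + 2.34 = 5.34.
Because errors are independent across components, Cov(Tᵢ,Tⱼ) = Cov(Xᵢ,Xⱼ); the off-diagonal part of the true-score variance is the same as above.
True-score variance = [0.85 + 0.58 + 0.93] + 2.34 = 2.36 + 2.34 = 4.7.
Reliability = 4.7 / 5.34 = 0.880.

0.880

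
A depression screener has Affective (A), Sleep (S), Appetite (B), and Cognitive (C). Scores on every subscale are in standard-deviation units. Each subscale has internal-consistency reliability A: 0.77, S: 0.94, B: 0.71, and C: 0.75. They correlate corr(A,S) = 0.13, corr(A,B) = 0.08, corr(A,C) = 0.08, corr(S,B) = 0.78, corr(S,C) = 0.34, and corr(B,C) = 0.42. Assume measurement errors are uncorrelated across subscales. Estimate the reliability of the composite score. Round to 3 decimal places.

Var(A+S+B+C) = 4 + 2·[0.13 + 0.08 + 0.08 + 0.78 + 0.34 + 0.42] = 4 + 3.66 = 7.66.
With uncorrelated errors the cross-covariances are all true-score covariance, so they carry over unchanged; only the diagonal terms shrink to ρᵢσᵢ².
True-score variance = [0.77 + 0.94 + 0.71 + 0.75] + 3.66 = 3.17 + 3.66 = 6.83.
Reliability = 6.83 / 7.66 = 0.892.

0.892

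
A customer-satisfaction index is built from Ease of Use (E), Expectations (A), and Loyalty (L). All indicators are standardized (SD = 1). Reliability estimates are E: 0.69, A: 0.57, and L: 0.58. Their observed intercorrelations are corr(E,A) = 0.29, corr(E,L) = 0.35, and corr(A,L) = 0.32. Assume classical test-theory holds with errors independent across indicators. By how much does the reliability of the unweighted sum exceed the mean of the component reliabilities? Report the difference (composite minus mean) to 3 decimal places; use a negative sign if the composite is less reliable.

Var(sum) = 3 + 1.92 = 4.92; true-score variance = 1.84 + 1.92 = 3.76; composite reliability = 0.7642.
Mean component reliability = 0.6133.
Difference = 0.7642 − 0.6133 = 0.151.

0.151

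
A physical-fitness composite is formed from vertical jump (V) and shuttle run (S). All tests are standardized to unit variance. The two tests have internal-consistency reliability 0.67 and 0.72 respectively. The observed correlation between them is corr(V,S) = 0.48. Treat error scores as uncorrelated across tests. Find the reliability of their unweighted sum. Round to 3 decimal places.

Var(V+S) = 2 + 2·[0.48] = 2 + 0.96 = 2.96.
Because errors are independent across components, Cov(Tᵢ,Tⱼ) = Cov(Xᵢ,Xⱼ); the off-diagonal part of the true-score variance is the same as above.
True-score variance = [0.67 + 0.72] + 0.96 = 1.39 + 0.96 = 2.35.
Reliability = 2.35 / 2.96 = 0.794.

0.794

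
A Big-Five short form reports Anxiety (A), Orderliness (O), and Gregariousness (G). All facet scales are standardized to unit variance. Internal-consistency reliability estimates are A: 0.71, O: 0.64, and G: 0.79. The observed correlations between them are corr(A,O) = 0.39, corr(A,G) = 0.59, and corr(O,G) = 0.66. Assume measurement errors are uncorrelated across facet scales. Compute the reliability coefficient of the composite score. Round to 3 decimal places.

Var(A+O+G) = 3 + 2·[0.39 + 0.59 + 0.66] = 3 + 3.28 = 6.28.
Under uncorrelated errors the observed covariances equal the true-score covariances, so only the own-variance terms attenuate.
True-score variance = [0.71 + 0.64 + 0.79] + 3.28 = 2.14 + 3.28 = 5.42.
Reliability = 5.42 / 6.28 = 0.863.

0.863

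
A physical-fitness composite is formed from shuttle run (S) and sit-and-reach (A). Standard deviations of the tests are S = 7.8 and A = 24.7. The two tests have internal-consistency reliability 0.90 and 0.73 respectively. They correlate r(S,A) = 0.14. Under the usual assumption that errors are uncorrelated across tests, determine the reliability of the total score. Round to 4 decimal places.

0.7644

Var(S+A) = 7.8² + 24.7² + 2·[7.8·24.7·0.14] = 670.93 + 53.9448 = 724.875.
Under uncorrelated errors the observed covariances equal the true-score covariances, so only the own-variance terms attenuate.
True-score variance = [7.8²·0.90 + 24.7²·0.73] + 53.9448 = 500.122 + 53.9448 = 554.066.
Reliability = 554.066 / 724.875 = 0.7644.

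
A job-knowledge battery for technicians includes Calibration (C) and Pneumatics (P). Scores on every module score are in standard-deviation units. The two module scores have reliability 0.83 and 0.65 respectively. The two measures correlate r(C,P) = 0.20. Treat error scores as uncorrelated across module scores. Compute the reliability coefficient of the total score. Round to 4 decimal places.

0.7833

Var(C+P) = 2 + 2·[0.20] = 2 + 0.4 = 2.4.
Because errors are independent across components, Cov(Tᵢ,Tⱼ) = Cov(Xᵢ,Xⱼ); the off-diagonal part of the true-score variance is the same as above.
True-score variance = [0.83 + 0.65] + 0.4 = 1.48 + 0.4 = 1.88.
Reliability = 1.88 / 2.4 = 0.7833.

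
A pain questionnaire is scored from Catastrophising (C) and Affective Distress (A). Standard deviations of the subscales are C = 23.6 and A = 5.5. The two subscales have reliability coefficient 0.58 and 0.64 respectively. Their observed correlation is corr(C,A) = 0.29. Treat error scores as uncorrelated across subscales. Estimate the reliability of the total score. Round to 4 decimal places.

0.6305

Var(C+A) = 23.6² + 5.5² + 2·[23.6·5.5·0.29] = 587.21 + 75.284 = 662.494.
Because errors are independent across components, Cov(Tᵢ,Tⱼ) = Cov(Xᵢ,Xⱼ); the off-diagonal part of the true-score variance is the same as above.
True-score variance = [23.6²·0.58 + 5.5²·0.64] + 75.284 = 342.397 + 75.284 = 417.681.
Reliability = 417.681 / 662.494 = 0.6305.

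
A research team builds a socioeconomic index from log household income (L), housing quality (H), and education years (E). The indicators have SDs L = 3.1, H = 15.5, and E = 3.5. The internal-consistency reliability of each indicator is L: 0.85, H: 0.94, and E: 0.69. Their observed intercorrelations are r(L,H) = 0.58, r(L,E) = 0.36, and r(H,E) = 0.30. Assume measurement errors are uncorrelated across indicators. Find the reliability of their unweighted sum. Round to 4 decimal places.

0.9451

Var(L+H+E) = 3.1² + 15.5² + 3.5² + 2·[3.1·15.5·0.58 + 3.1·3.5·0.36 + 15.5·3.5·0.30] = 262.11 + 96.1 = 358.21.
With uncorrelated errors the cross-covariances are all true-score covariance, so they carry over unchanged; only the diagonal terms shrink to ρᵢσᵢ².
True-score variance = [3.1²·0.85 + 15.5²·0.94 + 3.5²·0.69] + 96.1 = 242.456 + 96.1 = 338.556.
Reliability = 338.556 / 358.21 = 0.9451.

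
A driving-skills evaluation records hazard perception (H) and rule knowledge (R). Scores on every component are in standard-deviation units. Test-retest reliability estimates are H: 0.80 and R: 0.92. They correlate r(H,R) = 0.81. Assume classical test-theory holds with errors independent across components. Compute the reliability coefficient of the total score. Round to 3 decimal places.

0.923

Var(H+R) = 2 + 2·[0.81] = 2 + 1.62 = 3.62.
Under uncorrelated errors the observed covariances equal the true-score covariances, so only the own-variance terms attenuate.
True-score variance = [0.80 + 0.92] + 1.62 = 1.72 + 1.62 = 3.34.
Reliability = 3.34 / 3.62 = 0.923.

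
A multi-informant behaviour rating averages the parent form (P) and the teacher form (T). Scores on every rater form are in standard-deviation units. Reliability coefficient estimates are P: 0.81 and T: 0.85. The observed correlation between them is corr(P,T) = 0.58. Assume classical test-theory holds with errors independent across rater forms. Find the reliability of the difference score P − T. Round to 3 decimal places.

0.595

Var(P−T) = 1 + 1 − 2·0.58 = 2 − 1.16 = 0.84.
With uncorrelated errors the cross-covariances are all true-score covariance, so they carry over unchanged; only the diagonal terms shrink to ρᵢσᵢ².
True-score variance = [0.81 + 0.85] − 1.16 = 1.66 − 1.16 = 0.5.
Reliability = 0.5 / 0.84 = 0.595.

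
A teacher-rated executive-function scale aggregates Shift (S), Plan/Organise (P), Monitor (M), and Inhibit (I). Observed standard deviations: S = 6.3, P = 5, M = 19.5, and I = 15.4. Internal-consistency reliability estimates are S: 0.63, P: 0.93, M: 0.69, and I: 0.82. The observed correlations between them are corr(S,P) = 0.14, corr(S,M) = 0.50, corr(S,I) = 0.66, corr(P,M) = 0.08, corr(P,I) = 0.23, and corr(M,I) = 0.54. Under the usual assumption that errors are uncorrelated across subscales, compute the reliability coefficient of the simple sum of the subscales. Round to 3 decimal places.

0.866

Var(S+P+M+I) = 6.3² + 5² + 19.5² + 15.4² + 2·[6.3·5·0.14 + 6.3·19.5·0.50 + 6.3·15.4·0.66 + 5·19.5·0.08 + 5·15.4·0.23 + 19.5·15.4·0.54] = 682.1 + 635.08 = 1317.18.
Because errors are independent across components, Cov(Tᵢ,Tⱼ) = Cov(Xᵢ,Xⱼ); the off-diagonal part of the true-score variance is the same as above.
True-score variance = [6.3²·0.63 + 5²·0.93 + 19.5²·0.69 + 15.4²·0.82] + 635.08 = 505.098 + 635.08 = 1140.18.
Reliability = 1140.18 / 1317.18 = 0.866.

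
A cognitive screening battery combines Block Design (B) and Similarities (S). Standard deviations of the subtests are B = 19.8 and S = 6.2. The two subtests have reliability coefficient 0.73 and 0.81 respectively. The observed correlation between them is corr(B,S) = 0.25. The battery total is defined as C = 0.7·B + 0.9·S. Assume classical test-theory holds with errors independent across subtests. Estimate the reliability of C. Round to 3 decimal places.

0.779

Var(C) = 0.7²·19.8² + 0.9²·6.2² + 2·[0.63·19.8·6.2·0.25] = 223.236 + 38.6694 = 261.905.
With uncorrelated errors the cross-covariances are all true-score covariance, so they carry over unchanged; only the diagonal terms shrink to ρᵢσᵢ².
True-score variance = [0.7²·19.8²·0.73 + 0.9²·6.2²·0.81] + 38.6694 = 165.453 + 38.6694 = 204.123.
Reliability = 204.123 / 261.905 = 0.779.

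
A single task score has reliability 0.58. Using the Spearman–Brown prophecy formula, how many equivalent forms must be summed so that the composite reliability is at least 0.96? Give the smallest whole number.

18

k ≥ ρ*(1−ρ₁)/(ρ₁(1−ρ*)) = 0.96·0.42 / (0.58·0.04) = 17.379.
Smallest integer k = 18.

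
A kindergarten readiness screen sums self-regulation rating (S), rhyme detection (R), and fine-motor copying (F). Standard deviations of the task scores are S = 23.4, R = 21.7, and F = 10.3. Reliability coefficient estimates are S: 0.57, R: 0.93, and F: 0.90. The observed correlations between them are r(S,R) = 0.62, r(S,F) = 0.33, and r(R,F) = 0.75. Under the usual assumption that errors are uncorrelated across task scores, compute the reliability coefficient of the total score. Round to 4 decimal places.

0.8759

Var(S+R+F) = 23.4² + 21.7² + 10.3² + 2·[23.4·21.7·0.62 + 23.4·10.3·0.33 + 21.7·10.3·0.75] = 1124.54 + 1123.99 = 2248.53.
Under uncorrelated errors the observed covariances equal the true-score covariances, so only the own-variance terms attenuate.
True-score variance = [23.4²·0.57 + 21.7²·0.93 + 10.3²·0.90] + 1123.99 = 845.518 + 1123.99 = 1969.5.
Reliability = 1969.5 / 2248.53 = 0.8759.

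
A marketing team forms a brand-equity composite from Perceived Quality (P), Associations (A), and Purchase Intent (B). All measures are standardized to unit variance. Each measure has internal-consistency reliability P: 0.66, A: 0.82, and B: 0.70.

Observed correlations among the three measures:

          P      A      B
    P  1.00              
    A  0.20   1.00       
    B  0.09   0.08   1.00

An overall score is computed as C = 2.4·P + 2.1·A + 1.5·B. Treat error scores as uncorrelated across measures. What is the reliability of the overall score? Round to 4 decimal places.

Var(C) = 2.4² + 2.1² + 1.5² + 2·[5.04·0.20 + 3.6·0.09 + 3.15·0.08] = 12.42 + 3.168 = 15.588.
Under uncorrelated errors the observed covariances equal the true-score covariances, so only the own-variance terms attenuate.
True-score variance = [2.4²·0.66 + 2.1²·0.82 + 1.5²·0.70] + 3.168 = 8.9928 + 3.168 = 12.1608.
Reliability = 12.1608 / 15.588 = 0.7801.

0.7801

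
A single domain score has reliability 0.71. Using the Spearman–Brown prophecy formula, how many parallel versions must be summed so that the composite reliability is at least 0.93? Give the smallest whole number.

k ≥ ρ*(1−ρ₁)/(ρ₁(1−ρ*)) = 0.93·0.29 / (0.71·0.07) = 5.427.
Smallest integer k = 6.

6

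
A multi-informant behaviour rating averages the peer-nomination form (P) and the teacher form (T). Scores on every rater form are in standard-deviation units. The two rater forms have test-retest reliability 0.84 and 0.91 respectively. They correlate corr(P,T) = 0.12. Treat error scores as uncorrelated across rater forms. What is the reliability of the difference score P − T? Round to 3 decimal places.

Var(P−T) = 1 + 1 − 2·0.12 = 2 − 0.24 = 1.76.
Because errors are independent across components, Cov(Tᵢ,Tⱼ) = Cov(Xᵢ,Xⱼ); the off-diagonal part of the true-score variance is the same as above.
True-score variance = [0.84 + 0.91] − 0.24 = 1.75 − 0.24 = 1.51.
Reliability = 1.51 / 1.76 = 0.858.

0.858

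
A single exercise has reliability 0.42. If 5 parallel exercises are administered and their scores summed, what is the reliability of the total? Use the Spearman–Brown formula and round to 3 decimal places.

0.784

ρ_k = kρ / (1 + (k−1)ρ) = 5·0.42 / (1 + 4·0.42) = 2.100 / 2.680 = 0.784.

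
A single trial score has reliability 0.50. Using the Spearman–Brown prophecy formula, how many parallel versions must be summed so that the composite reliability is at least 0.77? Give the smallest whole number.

k ≥ ρ*(1−ρ₁)/(ρ₁(1−ρ*)) = 0.77·0.50 / (0.50·0.23) = 3.348.
Smallest integer k = 4.

4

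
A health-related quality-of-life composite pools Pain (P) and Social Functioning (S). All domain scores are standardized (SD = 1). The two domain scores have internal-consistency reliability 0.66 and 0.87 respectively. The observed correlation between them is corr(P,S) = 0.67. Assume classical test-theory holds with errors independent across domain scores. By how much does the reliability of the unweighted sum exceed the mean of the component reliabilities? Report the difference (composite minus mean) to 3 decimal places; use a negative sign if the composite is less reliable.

0.094

Var(sum) = 2 + 1.34 = 3.34; true-score variance = 1.53 + 1.34 = 2.87; composite reliability = 0.8593.
Mean component reliability = 0.7650.
Difference = 0.8593 − 0.7650 = 0.094.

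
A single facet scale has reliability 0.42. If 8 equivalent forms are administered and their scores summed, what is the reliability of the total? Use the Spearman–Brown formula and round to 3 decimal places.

0.853

ρ_k = kρ / (1 + (k−1)ρ) = 8·0.42 / (1 + 7·0.42) = 3.360 / 3.940 = 0.853.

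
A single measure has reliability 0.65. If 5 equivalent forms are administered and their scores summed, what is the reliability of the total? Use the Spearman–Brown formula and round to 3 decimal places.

ρ_k = kρ / (1 + (k−1)ρ) = 5·0.65 / (1 + 4·0.65) = 3.250 / 3.600 = 0.903.

0.903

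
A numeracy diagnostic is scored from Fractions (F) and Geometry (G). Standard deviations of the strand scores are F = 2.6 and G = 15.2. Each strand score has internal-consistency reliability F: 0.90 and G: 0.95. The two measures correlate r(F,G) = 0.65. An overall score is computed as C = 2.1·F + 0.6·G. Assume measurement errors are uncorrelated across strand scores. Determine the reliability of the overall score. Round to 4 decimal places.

0.9598

Var(C) = 2.1²·2.6² + 0.6²·15.2² + 2·[1.26·2.6·15.2·0.65] = 112.986 + 64.7338 = 177.72.
With uncorrelated errors the cross-covariances are all true-score covariance, so they carry over unchanged; only the diagonal terms shrink to ρᵢσᵢ².
True-score variance = [2.1²·2.6²·0.90 + 0.6²·15.2²·0.95] + 64.7338 = 105.846 + 64.7338 = 170.58.
Reliability = 170.58 / 177.72 = 0.9598.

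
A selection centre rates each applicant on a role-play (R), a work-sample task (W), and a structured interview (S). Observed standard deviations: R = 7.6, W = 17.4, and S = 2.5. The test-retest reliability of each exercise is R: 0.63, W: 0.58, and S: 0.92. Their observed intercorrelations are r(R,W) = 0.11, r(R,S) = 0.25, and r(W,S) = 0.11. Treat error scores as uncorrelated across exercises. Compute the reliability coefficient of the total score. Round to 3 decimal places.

0.641

Var(R+W+S) = 7.6² + 17.4² + 2.5² + 2·[7.6·17.4·0.11 + 7.6·2.5·0.25 + 17.4·2.5·0.11] = 366.77 + 48.1628 = 414.933.
Because errors are independent across components, Cov(Tᵢ,Tⱼ) = Cov(Xᵢ,Xⱼ); the off-diagonal part of the true-score variance is the same as above.
True-score variance = [7.6²·0.63 + 17.4²·0.58 + 2.5²·0.92] + 48.1628 = 217.74 + 48.1628 = 265.902.
Reliability = 265.902 / 414.933 = 0.641.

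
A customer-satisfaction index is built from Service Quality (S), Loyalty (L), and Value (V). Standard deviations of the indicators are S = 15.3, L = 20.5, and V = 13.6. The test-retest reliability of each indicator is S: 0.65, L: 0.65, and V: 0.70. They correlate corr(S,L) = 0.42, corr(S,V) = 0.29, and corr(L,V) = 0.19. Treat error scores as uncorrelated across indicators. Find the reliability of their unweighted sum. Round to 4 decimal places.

0.7860

Var(S+L+V) = 15.3² + 20.5² + 13.6² + 2·[15.3·20.5·0.42 + 15.3·13.6·0.29 + 20.5·13.6·0.19] = 839.3 + 490.096 = 1329.4.
With uncorrelated errors the cross-covariances are all true-score covariance, so they carry over unchanged; only the diagonal terms shrink to ρᵢσᵢ².
True-score variance = [15.3²·0.65 + 20.5²·0.65 + 13.6²·0.70] + 490.096 = 554.793 + 490.096 = 1044.89.
Reliability = 1044.89 / 1329.4 = 0.7860.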